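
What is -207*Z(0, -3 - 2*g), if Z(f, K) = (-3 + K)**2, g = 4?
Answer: -40572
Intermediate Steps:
-207*Z(0, -3 - 2*g) = -207*(-3 + (-3 - 2*4))**2 = -207*(-3 + (-3 - 8))**2 = -207*(-3 - 11)**2 = -207*(-14)**2 = -207*196 = -40572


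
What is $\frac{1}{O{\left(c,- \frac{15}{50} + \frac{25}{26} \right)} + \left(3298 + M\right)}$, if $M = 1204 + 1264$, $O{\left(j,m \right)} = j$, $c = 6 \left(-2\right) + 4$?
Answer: $\frac{1}{5758} \approx 0.00017367$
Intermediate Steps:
$c = -8$ ($c = -12 + 4 = -8$)
$M = 2468$
$\frac{1}{O{\left(c,- \frac{15}{50} + \frac{25}{26} \right)} + \left(3298 + M\right)} = \frac{1}{-8 + \left(3298 + 2468\right)} = \frac{1}{-8 + 5766} = \frac{1}{5758}$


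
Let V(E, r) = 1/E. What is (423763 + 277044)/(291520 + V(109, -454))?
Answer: 76387963/31775681 ≈ 2.4040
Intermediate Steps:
(423763 + 277044)/(291520 + V(109, -454)) = (423763 + 277044)/(291520 + 1/109) = 700807/(291520 + 1/109) = 700807/(31775681/109) = 700807*(109/31775681) = 76387963/31775681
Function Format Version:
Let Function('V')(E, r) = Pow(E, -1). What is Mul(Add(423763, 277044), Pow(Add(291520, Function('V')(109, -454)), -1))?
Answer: Rational(76387963, 31775681) ≈ 2.4040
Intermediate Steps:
Mul(Add(423763, 277044), Pow(Add(291520, Function('V')(109, -454)), -1)) = Mul(Add(423763, 277044), Pow(Add(291520, Pow(109, -1)), -1)) = Mul(700807, Pow(Add(291520, Rational(1, 109)), -1)) = Mul(700807, Pow(Rational(31775681, 109), -1)) = Mul(700807, Rational(109, 31775681)) = Rational(76387963, 31775681)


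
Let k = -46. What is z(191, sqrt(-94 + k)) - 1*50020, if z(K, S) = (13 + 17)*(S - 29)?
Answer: -50890 + 60*I*sqrt(35) ≈ -50890.0 + 354.96*I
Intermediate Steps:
z(K, S) = -870 + 30*S (z(K, S) = 30*(-29 + S) = -870 + 30*S)
z(191, sqrt(-94 + k)) - 1*50020 = (-870 + 30*sqrt(-94 - 46)) - 1*50020 = (-870 + 30*sqrt(-140)) - 50020 = (-870 + 30*(2*I*sqrt(35))) - 50020 = (-870 + 60*I*sqrt(35)) - 50020 = -50890 + 60*I*sqrt(35)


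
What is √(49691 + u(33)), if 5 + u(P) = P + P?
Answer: 6*√1382 ≈ 223.05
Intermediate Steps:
u(P) = -5 + 2*P (u(P) = -5 + (P + P) = -5 + 2*P)
√(49691 + u(33)) = √(49691 + (-5 + 2*33)) = √(49691 + (-5 + 66)) = √(49691 + 61) = √49752 = 6*√1382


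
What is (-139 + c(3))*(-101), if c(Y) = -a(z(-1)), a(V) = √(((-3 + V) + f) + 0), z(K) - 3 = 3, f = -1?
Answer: 14039 + 101*√2 ≈ 14182.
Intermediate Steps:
z(K) = 6 (z(K) = 3 + 3 = 6)
a(V) = √(-4 + V) (a(V) = √(((-3 + V) - 1) + 0) = √((-4 + V) + 0) = √(-4 + V))
c(Y) = -√2 (c(Y) = -√(-4 + 6) = -√2)
(-139 + c(3))*(-101) = (-139 - √2)*(-101) = 14039 + 101*√2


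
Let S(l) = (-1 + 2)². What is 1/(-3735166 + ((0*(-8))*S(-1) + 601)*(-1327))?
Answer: -1/4532693 ≈ -2.2062e-7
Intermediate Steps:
S(l) = 1 (S(l) = 1² = 1)
1/(-3735166 + ((0*(-8))*S(-1) + 601)*(-1327)) = 1/(-3735166 + ((0*(-8))*1 + 601)*(-1327)) = 1/(-3735166 + (0*1 + 601)*(-1327)) = 1/(-3735166 + (0 + 601)*(-1327)) = 1/(-3735166 + 601*(-1327)) = 1/(-3735166 - 797527) = 1/(-4532693) = -1/4532693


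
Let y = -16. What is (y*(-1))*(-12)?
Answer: -192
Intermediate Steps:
(y*(-1))*(-12) = -16*(-1)*(-12) = 16*(-12) = -192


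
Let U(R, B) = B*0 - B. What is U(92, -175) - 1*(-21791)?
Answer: 21966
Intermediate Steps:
U(R, B) = -B (U(R, B) = 0 - B = -B)
U(92, -175) - 1*(-21791) = -1*(-175) - 1*(-21791) = 175 + 21791 = 21966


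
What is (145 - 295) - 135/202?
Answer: -30435/202 ≈ -150.67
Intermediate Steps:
(145 - 295) - 135/202 = -150 - 135*1/202 = -150 - 135/202 = -30435/202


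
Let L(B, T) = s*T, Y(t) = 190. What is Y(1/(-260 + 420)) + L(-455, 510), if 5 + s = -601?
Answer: -308870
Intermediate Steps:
s = -606 (s = -5 - 601 = -606)
L(B, T) = -606*T
Y(1/(-260 + 420)) + L(-455, 510) = 190 - 606*510 = 190 - 309060 = -308870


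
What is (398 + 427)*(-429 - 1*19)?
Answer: -369600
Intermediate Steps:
(398 + 427)*(-429 - 1*19) = 825*(-429 - 19) = 825*(-448) = -369600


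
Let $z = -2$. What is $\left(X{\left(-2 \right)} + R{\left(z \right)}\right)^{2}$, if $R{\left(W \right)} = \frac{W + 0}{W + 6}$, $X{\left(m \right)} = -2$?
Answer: $\frac{25}{4} \approx 6.25$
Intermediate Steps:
$R{\left(W \right)} = \frac{W}{6 + W}$
$\left(X{\left(-2 \right)} + R{\left(z \right)}\right)^{2} = \left(-2 - \frac{2}{6 - 2}\right)^{2} = \left(-2 - \frac{2}{4}\right)^{2} = \left(-2 - \frac{1}{2}\right)^{2} = \left(- \frac{5}{2}\right)^{2} = \frac{25}{4}$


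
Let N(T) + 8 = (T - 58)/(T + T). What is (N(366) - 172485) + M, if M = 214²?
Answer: -23185474/183 ≈ -1.2670e+5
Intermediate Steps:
N(T) = -8 + (-58 + T)/(2*T) (N(T) = -8 + (T - 58)/(T + T) = -8 + (-58 + T)/((2*T)) = -8 + (-58 + T)*(1/(2*T)) = -8 + (-58 + T)/(2*T))
M = 45796
(N(366) - 172485) + M = ((-15/2 - 29/366) - 172485) + 45796 = (-1387/183 - 172485) + 45796 = -31566142/183 + 45796 = -23185474/183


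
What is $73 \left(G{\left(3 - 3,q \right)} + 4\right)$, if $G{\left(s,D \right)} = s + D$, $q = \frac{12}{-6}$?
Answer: $146$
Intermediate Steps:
$q = -2$ ($q = 12 \left(- \frac{1}{6}\right) = -2$)
$G{\left(s,D \right)} = D + s$
$73 \left(G{\left(3 - 3,q \right)} + 4\right) = 73 \left(\left(-2 + \left(3 - 3\right)\right) + 4\right) = 73 \left(\left(-2 + 0\right) + 4\right) = 73 \left(-2 + 4\right) = 73 \cdot 2 = 146$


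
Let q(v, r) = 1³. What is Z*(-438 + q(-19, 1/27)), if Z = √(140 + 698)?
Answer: -437*√838 ≈ -12650.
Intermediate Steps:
q(v, r) = 1
Z = √838 ≈ 28.948
Z*(-438 + q(-19, 1/27)) = √838*(-438 + 1) = √838*(-437) = -437*√838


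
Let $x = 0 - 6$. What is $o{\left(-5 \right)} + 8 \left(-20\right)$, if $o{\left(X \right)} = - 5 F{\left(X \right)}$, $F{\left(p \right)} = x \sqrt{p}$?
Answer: $-160 + 30 i \sqrt{5} \approx -160.0 + 67.082 i$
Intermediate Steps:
$x = -6$ ($x = 0 - 6 = -6$)
$F{\left(p \right)} = - 6 \sqrt{p}$
$o{\left(X \right)} = 30 \sqrt{X}$ ($o{\left(X \right)} = - 5 \left(- 6 \sqrt{X}\right) = 30 \sqrt{X}$)
$o{\left(-5 \right)} + 8 \left(-20\right) = 30 \sqrt{-5} + 8 \left(-20\right) = 30 i \sqrt{5} - 160 = -160 + 30 i \sqrt{5}$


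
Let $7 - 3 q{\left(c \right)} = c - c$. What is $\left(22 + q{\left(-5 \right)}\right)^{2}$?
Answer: $\frac{5329}{9} \approx 592.11$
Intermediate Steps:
$q{\left(c \right)} = \frac{7}{3}$ ($q{\left(c \right)} = \frac{7}{3} - \frac{c - c}{3} = \frac{7}{3} - 0 = \frac{7}{3} + 0 = \frac{7}{3}$)
$\left(22 + q{\left(-5 \right)}\right)^{2} = \left(22 + \frac{7}{3}\right)^{2} = \left(\frac{73}{3}\right)^{2} = \frac{5329}{9}$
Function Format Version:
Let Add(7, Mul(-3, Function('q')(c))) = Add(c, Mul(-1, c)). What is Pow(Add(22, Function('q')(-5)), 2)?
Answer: Rational(5329, 9) ≈ 592.11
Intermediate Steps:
Function('q')(c) = Rational(7, 3) (Function('q')(c) = Add(Rational(7, 3), Mul(Rational(-1, 3), Add(c, Mul(-1, c)))) = Add(Rational(7, 3), Mul(Rational(-1, 3), 0)) = Add(Rational(7, 3), 0) = Rational(7, 3))
Pow(Add(22, Function('q')(-5)), 2) = Pow(Add(22, Rational(7, 3)), 2) = Pow(Rational(73, 3), 2) = Rational(5329, 9)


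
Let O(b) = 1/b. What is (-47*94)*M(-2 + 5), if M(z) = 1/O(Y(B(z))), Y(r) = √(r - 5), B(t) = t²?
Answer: -8836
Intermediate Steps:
Y(r) = √(-5 + r)
O(b) = 1/b
M(z) = √(-5 + z²) (M(z) = 1/(1/(√(-5 + z²))) = 1/((-5 + z²)^(-½)) = √(-5 + z²))
(-47*94)*M(-2 + 5) = (-47*94)*√(-5 + (-2 + 5)²) = -4418*√(-5 + 3²) = -4418*√(-5 + 9) = -4418*√4 = -4418*2 = -8836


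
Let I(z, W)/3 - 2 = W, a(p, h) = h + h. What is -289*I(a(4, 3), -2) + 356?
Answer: 356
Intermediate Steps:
a(p, h) = 2*h
I(z, W) = 6 + 3*W
-289*I(a(4, 3), -2) + 356 = -289*(6 + 3*(-2)) + 356 = -289*(6 - 6) + 356 = -289*0 + 356 = 0 + 356 = 356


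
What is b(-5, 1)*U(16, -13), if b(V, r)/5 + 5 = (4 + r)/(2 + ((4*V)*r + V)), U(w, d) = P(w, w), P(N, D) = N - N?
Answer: 0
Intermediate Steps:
P(N, D) = 0
U(w, d) = 0
b(V, r) = -25 + 5*(4 + r)/(2 + V + 4*V*r) (b(V, r) = -25 + 5*((4 + r)/(2 + ((4*V)*r + V))) = -25 + 5*((4 + r)/(2 + (4*V*r + V))) = -25 + 5*((4 + r)/(2 + (V + 4*V*r))) = -25 + 5*((4 + r)/(2 + V + 4*V*r)) = -25 + 5*(4 + r)/(2 + V + 4*V*r))
b(-5, 1)*U(16, -13) = (5*(-6 + 1 - 5*(-5) - 20*(-5)*1)/(2 - 5 + 4*(-5)*1))*0 = (5*(-6 + 1 + 25 + 100)/(2 - 5 - 20))*0 = (5*120/(-23))*0 = (5*(-1/23)*120)*0 = -600/23*0 = 0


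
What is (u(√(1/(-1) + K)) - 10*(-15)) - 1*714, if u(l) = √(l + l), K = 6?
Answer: -564 + √2*5^(¼) ≈ -561.88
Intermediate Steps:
u(l) = √2*√l (u(l) = √(2*l) = √2*√l)
(u(√(1/(-1) + K)) - 10*(-15)) - 1*714 = (√2*√(√(1/(-1) + 6)) - 10*(-15)) - 1*714 = (√2*√(√(-1 + 6)) + 150) - 714 = (√2*√(√5) + 150) - 714 = (√2*5^(¼) + 150) - 714 = (150 + √2*5^(¼)) - 714 = -564 + √2*5^(¼)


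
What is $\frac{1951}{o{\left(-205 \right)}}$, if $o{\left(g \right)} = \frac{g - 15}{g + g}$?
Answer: $\frac{79991}{22} \approx 3636.0$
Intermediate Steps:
$o{\left(g \right)} = \frac{-15 + g}{2 g}$
$\frac{1951}{o{\left(-205 \right)}} = \frac{1951}{\frac{1}{2} \frac{1}{-205} \left(-15 - 205\right)} = \frac{1951}{\frac{1}{2} \left(- \frac{1}{205}\right) \left(-220\right)} = \frac{1951}{\frac{22}{41}} = 1951 \cdot \frac{41}{22} = \frac{79991}{22}$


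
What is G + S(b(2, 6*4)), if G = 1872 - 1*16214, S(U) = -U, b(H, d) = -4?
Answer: -14338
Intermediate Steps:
G = -14342 (G = 1872 - 16214 = -14342)
G + S(b(2, 6*4)) = -14342 - 1*(-4) = -14342 + 4 = -14338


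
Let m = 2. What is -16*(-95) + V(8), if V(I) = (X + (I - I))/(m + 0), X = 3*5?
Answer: 3055/2 ≈ 1527.5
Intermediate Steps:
X = 15
V(I) = 15/2 (V(I) = (15 + (I - I))/(2 + 0) = (15 + 0)/2 = 15*(½) = 15/2)
-16*(-95) + V(8) = -16*(-95) + 15/2 = 1520 + 15/2 = 3055/2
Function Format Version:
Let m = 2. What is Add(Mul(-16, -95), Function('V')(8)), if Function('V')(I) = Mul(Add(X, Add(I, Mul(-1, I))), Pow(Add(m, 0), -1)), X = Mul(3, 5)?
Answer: Rational(3055, 2) ≈ 1527.5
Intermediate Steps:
X = 15
Function('V')(I) = Rational(15, 2) (Function('V')(I) = Mul(Add(15, Add(I, Mul(-1, I))), Pow(Add(2, 0), -1)) = Mul(Add(15, 0), Pow(2, -1)) = Mul(15, Rational(1, 2)) = Rational(15, 2))
Add(Mul(-16, -95), Function('V')(8)) = Add(Mul(-16, -95), Rational(15, 2)) = Add(1520, Rational(15, 2)) = Rational(3055, 2)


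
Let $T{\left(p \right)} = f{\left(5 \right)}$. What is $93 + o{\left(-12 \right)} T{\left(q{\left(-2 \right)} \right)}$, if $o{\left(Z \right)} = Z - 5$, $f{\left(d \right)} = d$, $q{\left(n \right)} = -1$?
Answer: $8$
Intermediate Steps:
$T{\left(p \right)} = 5$
$o{\left(Z \right)} = -5 + Z$
$93 + o{\left(-12 \right)} T{\left(q{\left(-2 \right)} \right)} = 93 + \left(-5 - 12\right) 5 = 93 - 85 = 8$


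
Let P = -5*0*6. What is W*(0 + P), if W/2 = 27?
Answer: 0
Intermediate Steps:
W = 54 (W = 2*27 = 54)
P = 0 (P = 0*6 = 0)
W*(0 + P) = 54*(0 + 0) = 54*0 = 0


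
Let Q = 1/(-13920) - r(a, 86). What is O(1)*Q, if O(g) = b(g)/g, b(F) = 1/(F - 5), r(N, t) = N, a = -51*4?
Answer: -2839679/55680 ≈ -51.000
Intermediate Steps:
a = -204
b(F) = 1/(-5 + F)
Q = 2839679/13920 (Q = 1/(-13920) - 1*(-204) = -1/13920 + 204 = 2839679/13920 ≈ 204.00)
O(g) = 1/(g*(-5 + g)) (O(g) = 1/((-5 + g)*g) = 1/(g*(-5 + g)))
O(1)*Q = (1/(1*(-5 + 1)))*(2839679/13920) = (1/(-4))*(2839679/13920) = (1*(-¼))*(2839679/13920) = -¼*2839679/13920 = -2839679/55680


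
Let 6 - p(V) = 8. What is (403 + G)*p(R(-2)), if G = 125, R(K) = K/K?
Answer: -1056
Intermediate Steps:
R(K) = 1
p(V) = -2 (p(V) = 6 - 1*8 = 6 - 8 = -2)
(403 + G)*p(R(-2)) = (403 + 125)*(-2) = 528*(-2) = -1056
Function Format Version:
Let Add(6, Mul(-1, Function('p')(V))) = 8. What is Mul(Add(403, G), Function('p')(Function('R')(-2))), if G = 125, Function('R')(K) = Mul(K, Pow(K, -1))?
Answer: -1056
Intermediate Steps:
Function('R')(K) = 1
Function('p')(V) = -2 (Function('p')(V) = Add(6, Mul(-1, 8)) = Add(6, -8) = -2)
Mul(Add(403, G), Function('p')(Function('R')(-2))) = Mul(Add(403, 125), -2) = Mul(528, -2) = -1056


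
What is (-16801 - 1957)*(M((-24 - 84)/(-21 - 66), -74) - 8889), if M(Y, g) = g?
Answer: 168127954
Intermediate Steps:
(-16801 - 1957)*(M((-24 - 84)/(-21 - 66), -74) - 8889) = (-16801 - 1957)*(-74 - 8889) = -18758*(-8963) = 168127954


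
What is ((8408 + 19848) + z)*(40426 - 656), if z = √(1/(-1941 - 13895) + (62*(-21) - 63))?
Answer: 1123741120 + 19885*I*√85578302219/3959 ≈ 1.1237e+9 + 1.4693e+6*I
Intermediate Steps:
z = I*√85578302219/7918 (z = √(1/(-15836) + (-1302 - 63)) = √(-1/15836 - 1365) = √(-21616141/15836) = I*√85578302219/7918 ≈ 36.946*I)
((8408 + 19848) + z)*(40426 - 656) = ((8408 + 19848) + I*√85578302219/7918)*(40426 - 656) = (28256 + I*√85578302219/7918)*39770 = 1123741120 + 19885*I*√85578302219/3959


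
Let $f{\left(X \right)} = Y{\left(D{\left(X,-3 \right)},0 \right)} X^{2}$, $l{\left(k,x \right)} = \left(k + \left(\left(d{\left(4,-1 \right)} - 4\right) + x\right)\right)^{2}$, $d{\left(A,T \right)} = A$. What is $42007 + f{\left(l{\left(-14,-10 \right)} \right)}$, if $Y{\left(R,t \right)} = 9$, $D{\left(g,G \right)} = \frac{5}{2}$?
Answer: $3027991$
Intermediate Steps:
$D{\left(g,G \right)} = \frac{5}{2}$ ($D{\left(g,G \right)} = 5 \cdot \frac{1}{2} = \frac{5}{2}$)
$l{\left(k,x \right)} = \left(k + x\right)^{2}$ ($l{\left(k,x \right)} = \left(k + \left(\left(4 - 4\right) + x\right)\right)^{2} = \left(k + \left(0 + x\right)\right)^{2} = \left(k + x\right)^{2}$)
$f{\left(X \right)} = 9 X^{2}$
$42007 + f{\left(l{\left(-14,-10 \right)} \right)} = 42007 + 9 \left(\left(-14 - 10\right)^{2}\right)^{2} = 42007 + 9 \left(\left(-24\right)^{2}\right)^{2} = 42007 + 9 \cdot 576^{2} = 42007 + 9 \cdot 331776 = 42007 + 2985984 = 3027991$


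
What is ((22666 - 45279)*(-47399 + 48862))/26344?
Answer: -33082819/26344 ≈ -1255.8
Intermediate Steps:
((22666 - 45279)*(-47399 + 48862))/26344 = -22613*1463*(1/26344) = -33082819*1/26344 = -33082819/26344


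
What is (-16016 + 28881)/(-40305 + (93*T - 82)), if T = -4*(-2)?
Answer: -12865/39643 ≈ -0.32452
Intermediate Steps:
T = 8
(-16016 + 28881)/(-40305 + (93*T - 82)) = (-16016 + 28881)/(-40305 + (93*8 - 82)) = 12865/(-40305 + (744 - 82)) = 12865/(-40305 + 662) = 12865/(-39643) = 12865*(-1/39643) = -12865/39643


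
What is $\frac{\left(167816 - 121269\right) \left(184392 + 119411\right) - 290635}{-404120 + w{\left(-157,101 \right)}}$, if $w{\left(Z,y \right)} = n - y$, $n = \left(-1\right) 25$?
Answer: $- \frac{7070413803}{202123} \approx -34981.0$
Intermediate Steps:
$n = -25$
$w{\left(Z,y \right)} = -25 - y$
$\frac{\left(167816 - 121269\right) \left(184392 + 119411\right) - 290635}{-404120 + w{\left(-157,101 \right)}} = \frac{\left(167816 - 121269\right) \left(184392 + 119411\right) - 290635}{-404120 - 126} = \frac{46547 \cdot 303803 - 290635}{-404120 - 126} = \frac{14141118241 - 290635}{-404120 - 126} = \frac{14140827606}{-404246} = 14140827606 \left(- \frac{1}{404246}\right) = - \frac{7070413803}{202123}$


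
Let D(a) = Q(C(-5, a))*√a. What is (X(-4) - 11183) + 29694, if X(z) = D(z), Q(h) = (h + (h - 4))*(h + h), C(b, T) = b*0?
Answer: 18511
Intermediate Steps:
C(b, T) = 0
Q(h) = 2*h*(-4 + 2*h) (Q(h) = (h + (-4 + h))*(2*h) = (-4 + 2*h)*(2*h) = 2*h*(-4 + 2*h))
D(a) = 0 (D(a) = (4*0*(-2 + 0))*√a = (4*0*(-2))*√a = 0*√a = 0)
X(z) = 0
(X(-4) - 11183) + 29694 = (0 - 11183) + 29694 = -11183 + 29694 = 18511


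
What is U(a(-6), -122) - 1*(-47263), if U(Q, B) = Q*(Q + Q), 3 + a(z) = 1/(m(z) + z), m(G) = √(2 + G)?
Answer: 1182071/25 + 63*I/100 ≈ 47283.0 + 0.63*I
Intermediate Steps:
a(z) = -3 + 1/(z + √(2 + z)) (a(z) = -3 + 1/(√(2 + z) + z) = -3 + 1/(z + √(2 + z)))
U(Q, B) = 2*Q² (U(Q, B) = Q*(2*Q) = 2*Q²)
U(a(-6), -122) - 1*(-47263) = 2*((1 - 3*(-6) - 3*√(2 - 6))/(-6 + √(2 - 6)))² - 1*(-47263) = 2*((1 + 18 - 6*I)/(-6 + √(-4)))² + 47263 = 2*((1 + 18 - 6*I)/(-6 + 2*I))² + 47263 = 2*(((-6 - 2*I)/40)*(1 + 18 - 6*I))² + 47263 = 2*(((-6 - 2*I)/40)*(19 - 6*I))² + 47263 = 2*((-6 - 2*I)*(19 - 6*I)/40)² + 47263 = 2*((-6 - 2*I)²*(19 - 6*I)²/1600) + 47263 = (-6 - 2*I)²*(19 - 6*I)²/800 + 47263 = 47263 + (-6 - 2*I)²*(19 - 6*I)²/800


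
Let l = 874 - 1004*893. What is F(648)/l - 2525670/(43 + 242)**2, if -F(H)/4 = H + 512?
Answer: -69617134/2239245 ≈ -31.090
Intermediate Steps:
F(H) = -2048 - 4*H (F(H) = -4*(H + 512) = -4*(512 + H) = -2048 - 4*H)
l = -895698 (l = 874 - 896572 = -895698)
F(648)/l - 2525670/(43 + 242)**2 = (-2048 - 4*648)/(-895698) - 2525670/(43 + 242)**2 = (-2048 - 2592)*(-1/895698) - 2525670/(285**2) = -4640*(-1/895698) - 2525670/81225 = 2320/447849 - 2525670*1/81225 = 2320/447849 - 2954/95 = -69617134/2239245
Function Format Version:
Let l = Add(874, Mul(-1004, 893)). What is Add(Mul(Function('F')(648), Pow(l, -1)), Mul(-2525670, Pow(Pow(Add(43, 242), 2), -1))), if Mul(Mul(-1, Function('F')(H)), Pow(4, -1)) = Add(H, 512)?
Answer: Rational(-69617134, 2239245) ≈ -31.090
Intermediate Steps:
Function('F')(H) = Add(-2048, Mul(-4, H)) (Function('F')(H) = Mul(-4, Add(H, 512)) = Mul(-4, Add(512, H)) = Add(-2048, Mul(-4, H)))
l = -895698 (l = Add(874, -896572) = -895698)
Add(Mul(Function('F')(648), Pow(l, -1)), Mul(-2525670, Pow(Pow(Add(43, 242), 2), -1))) = Add(Mul(Add(-2048, Mul(-4, 648)), Pow(-895698, -1)), Mul(-2525670, Pow(Pow(Add(43, 242), 2), -1))) = Add(Mul(Add(-2048, -2592), Rational(-1, 895698)), Mul(-2525670, Pow(Pow(285, 2), -1))) = Add(Mul(-4640, Rational(-1, 895698)), Mul(-2525670, Pow(81225, -1))) = Add(Rational(2320, 447849), Mul(-2525670, Rational(1, 81225))) = Add(Rational(2320, 447849), Rational(-2954, 95)) = Rational(-69617134, 2239245)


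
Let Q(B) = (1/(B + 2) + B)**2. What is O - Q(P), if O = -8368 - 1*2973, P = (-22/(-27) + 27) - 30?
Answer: -207738301/18225 ≈ -11399.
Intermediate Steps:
P = -59/27 (P = (-22*(-1/27) + 27) - 30 = (22/27 + 27) - 30 = 751/27 - 30 = -59/27 ≈ -2.1852)
Q(B) = (B + 1/(2 + B))**2 (Q(B) = (1/(2 + B) + B)**2 = (B + 1/(2 + B))**2)
O = -11341 (O = -8368 - 2973 = -11341)
O - Q(P) = -11341 - (1 + (-59/27)**2 + 2*(-59/27))**2/(2 - 59/27)**2 = -11341 - (1 + 3481/729 - 118/27)**2/(-5/27)**2 = -11341 - 729*(1024/729)**2/25 = -11341 - 729*1048576/(25*531441) = -11341 - 1*1048576/18225 = -11341 - 1048576/18225 = -207738301/18225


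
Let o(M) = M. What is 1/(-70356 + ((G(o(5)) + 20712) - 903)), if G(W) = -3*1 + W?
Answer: -1/50545 ≈ -1.9784e-5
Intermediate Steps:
G(W) = -3 + W
1/(-70356 + ((G(o(5)) + 20712) - 903)) = 1/(-70356 + (((-3 + 5) + 20712) - 903)) = 1/(-70356 + ((2 + 20712) - 903)) = 1/(-70356 + (20714 - 903)) = 1/(-70356 + 19811) = 1/(-50545) = -1/50545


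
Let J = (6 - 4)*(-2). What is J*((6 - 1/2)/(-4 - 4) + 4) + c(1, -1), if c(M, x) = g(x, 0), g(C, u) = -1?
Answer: -57/4 ≈ -14.250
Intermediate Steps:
c(M, x) = -1
J = -4 (J = 2*(-2) = -4)
J*((6 - 1/2)/(-4 - 4) + 4) + c(1, -1) = -4*((6 - 1/2)/(-4 - 4) + 4) - 1 = -4*((6 - 1*½)/(-8) + 4) - 1 = -4*((6 - ½)*(-⅛) + 4) - 1 = -4*((11/2)*(-⅛) + 4) - 1 = -4*(-11/16 + 4) - 1 = -4*53/16 - 1 = -53/4 - 1 = -57/4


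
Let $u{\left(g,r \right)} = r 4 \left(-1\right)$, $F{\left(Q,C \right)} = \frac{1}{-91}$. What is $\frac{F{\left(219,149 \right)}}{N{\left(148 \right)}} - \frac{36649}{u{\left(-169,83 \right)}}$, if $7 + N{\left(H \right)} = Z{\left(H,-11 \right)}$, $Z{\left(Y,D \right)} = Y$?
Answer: $\frac{470242987}{4259892} \approx 110.39$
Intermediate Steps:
$F{\left(Q,C \right)} = - \frac{1}{91}$
$u{\left(g,r \right)} = - 4 r$ ($u{\left(g,r \right)} = 4 r \left(-1\right) = - 4 r$)
$N{\left(H \right)} = -7 + H$
$\frac{F{\left(219,149 \right)}}{N{\left(148 \right)}} - \frac{36649}{u{\left(-169,83 \right)}} = - \frac{1}{91 \left(-7 + 148\right)} - \frac{36649}{\left(-4\right) 83} = - \frac{1}{91 \cdot 141} - \frac{36649}{-332} = \left(- \frac{1}{91}\right) \frac{1}{141} - - \frac{36649}{332} = - \frac{1}{12831} + \frac{36649}{332} = \frac{470242987}{4259892}$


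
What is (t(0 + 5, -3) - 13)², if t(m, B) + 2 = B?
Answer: 324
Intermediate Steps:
t(m, B) = -2 + B
(t(0 + 5, -3) - 13)² = ((-2 - 3) - 13)² = (-5 - 13)² = (-18)² = 324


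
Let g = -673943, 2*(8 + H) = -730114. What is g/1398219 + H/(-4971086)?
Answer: -2839787792863/6950666895834 ≈ -0.40856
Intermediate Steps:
H = -365065 (H = -8 + (½)*(-730114) = -8 - 365057 = -365065)
g/1398219 + H/(-4971086) = -673943/1398219 - 365065/(-4971086) = -673943*1/1398219 - 365065*(-1/4971086) = -673943/1398219 + 365065/4971086 = -2839787792863/6950666895834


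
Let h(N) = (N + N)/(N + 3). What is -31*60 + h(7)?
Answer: -9293/5 ≈ -1858.6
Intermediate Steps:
h(N) = 2*N/(3 + N) (h(N) = (2*N)/(3 + N) = 2*N/(3 + N))
-31*60 + h(7) = -31*60 + 2*7/(3 + 7) = -1860 + 2*7/10 = -1860 + 2*7*(⅒) = -1860 + 7/5 = -9293/5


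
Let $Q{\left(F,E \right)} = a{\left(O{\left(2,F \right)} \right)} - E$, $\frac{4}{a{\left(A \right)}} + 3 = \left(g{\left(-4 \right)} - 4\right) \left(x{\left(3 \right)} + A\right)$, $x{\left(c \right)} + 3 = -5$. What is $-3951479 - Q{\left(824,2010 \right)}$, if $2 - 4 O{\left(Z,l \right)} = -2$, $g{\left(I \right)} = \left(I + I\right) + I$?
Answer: $- \frac{430492125}{109} \approx -3.9495 \cdot 10^{6}$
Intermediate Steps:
$x{\left(c \right)} = -8$ ($x{\left(c \right)} = -3 - 5 = -8$)
$g{\left(I \right)} = 3 I$ ($g{\left(I \right)} = 2 I + I = 3 I$)
$O{\left(Z,l \right)} = 1$ ($O{\left(Z,l \right)} = \frac{1}{2} - - \frac{1}{2} = \frac{1}{2} + \frac{1}{2} = 1$)
$a{\left(A \right)} = \frac{4}{125 - 16 A}$ ($a{\left(A \right)} = \frac{4}{-3 + \left(3 \left(-4\right) - 4\right) \left(-8 + A\right)} = \frac{4}{-3 + \left(-12 - 4\right) \left(-8 + A\right)} = \frac{4}{-3 - 16 \left(-8 + A\right)} = \frac{4}{-3 - \left(-128 + 16 A\right)} = \frac{4}{125 - 16 A}$)
$Q{\left(F,E \right)} = \frac{4}{109} - E$ ($Q{\left(F,E \right)} = - \frac{4}{-125 + 16 \cdot 1} - E = - \frac{4}{-125 + 16} - E = - \frac{4}{-109} - E = \left(-4\right) \left(- \frac{1}{109}\right) - E = \frac{4}{109} - E$)
$-3951479 - Q{\left(824,2010 \right)} = -3951479 - \left(\frac{4}{109} - 2010\right) = -3951479 - - \frac{219086}{109} = -3951479 + \frac{219086}{109} = - \frac{430492125}{109}$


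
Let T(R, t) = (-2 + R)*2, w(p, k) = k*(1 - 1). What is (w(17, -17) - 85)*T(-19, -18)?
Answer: 3570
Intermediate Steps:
w(p, k) = 0 (w(p, k) = k*0 = 0)
T(R, t) = -4 + 2*R
(w(17, -17) - 85)*T(-19, -18) = (0 - 85)*(-4 + 2*(-19)) = -85*(-4 - 38) = -85*(-42) = 3570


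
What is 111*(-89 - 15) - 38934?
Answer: -50478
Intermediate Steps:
111*(-89 - 15) - 38934 = 111*(-104) - 38934 = -11544 - 38934 = -50478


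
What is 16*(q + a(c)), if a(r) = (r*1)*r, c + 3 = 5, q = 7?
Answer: 176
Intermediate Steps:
c = 2 (c = -3 + 5 = 2)
a(r) = r² (a(r) = r*r = r²)
16*(q + a(c)) = 16*(7 + 2²) = 16*(7 + 4) = 16*11 = 176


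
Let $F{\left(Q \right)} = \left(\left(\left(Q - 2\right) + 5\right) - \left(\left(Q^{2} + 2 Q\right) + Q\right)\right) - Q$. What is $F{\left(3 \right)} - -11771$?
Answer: $11756$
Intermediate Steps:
$F{\left(Q \right)} = 3 - Q^{2} - 3 Q$ ($F{\left(Q \right)} = \left(\left(\left(-2 + Q\right) + 5\right) - \left(Q^{2} + 3 Q\right)\right) - Q = \left(\left(3 + Q\right) - \left(Q^{2} + 3 Q\right)\right) - Q = \left(3 - Q^{2} - 2 Q\right) - Q = 3 - Q^{2} - 3 Q$)
$F{\left(3 \right)} - -11771 = \left(3 - 3^{2} - 9\right) - -11771 = \left(3 - 9 - 9\right) + 11771 = -15 + 11771 = 11756$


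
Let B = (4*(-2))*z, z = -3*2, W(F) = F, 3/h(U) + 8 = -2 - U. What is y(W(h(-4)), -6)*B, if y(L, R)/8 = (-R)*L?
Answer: -1152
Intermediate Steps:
h(U) = 3/(-10 - U) (h(U) = 3/(-8 + (-2 - U)) = 3/(-10 - U))
z = -6
y(L, R) = -8*L*R (y(L, R) = 8*((-R)*L) = 8*(-L*R) = -8*L*R)
B = 48 (B = (4*(-2))*(-6) = -8*(-6) = 48)
y(W(h(-4)), -6)*B = -8*(-3/(10 - 4))*(-6)*48 = -8*(-3/6)*(-6)*48 = -8*(-3*⅙)*(-6)*48 = -8*(-½)*(-6)*48 = -24*48 = -1152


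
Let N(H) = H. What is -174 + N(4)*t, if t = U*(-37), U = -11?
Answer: 1454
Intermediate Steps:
t = 407 (t = -11*(-37) = 407)
-174 + N(4)*t = -174 + 4*407 = -174 + 1628 = 1454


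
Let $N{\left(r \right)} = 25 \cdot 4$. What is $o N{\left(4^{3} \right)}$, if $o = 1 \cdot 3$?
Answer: $300$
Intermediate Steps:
$o = 3$
$N{\left(r \right)} = 100$
$o N{\left(4^{3} \right)} = 3 \cdot 100 = 300$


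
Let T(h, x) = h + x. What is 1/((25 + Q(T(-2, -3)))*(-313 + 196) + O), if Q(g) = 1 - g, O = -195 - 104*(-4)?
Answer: -1/3406 ≈ -0.00029360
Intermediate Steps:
O = 221 (O = -195 - 1*(-416) = -195 + 416 = 221)
1/((25 + Q(T(-2, -3)))*(-313 + 196) + O) = 1/((25 + (1 - (-2 - 3)))*(-313 + 196) + 221) = 1/((25 + (1 - 1*(-5)))*(-117) + 221) = 1/((25 + (1 + 5))*(-117) + 221) = 1/((25 + 6)*(-117) + 221) = 1/(31*(-117) + 221) = 1/(-3627 + 221) = 1/(-3406) = -1/3406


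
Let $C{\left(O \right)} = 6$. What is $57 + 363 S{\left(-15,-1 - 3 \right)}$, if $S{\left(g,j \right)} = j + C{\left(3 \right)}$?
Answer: $783$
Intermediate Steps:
$S{\left(g,j \right)} = 6 + j$ ($S{\left(g,j \right)} = j + 6 = 6 + j$)
$57 + 363 S{\left(-15,-1 - 3 \right)} = 57 + 363 \left(6 - 4\right) = 57 + 363 \cdot 2 = 57 + 726 = 783$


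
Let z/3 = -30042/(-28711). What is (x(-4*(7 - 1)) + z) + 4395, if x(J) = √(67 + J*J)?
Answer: 126274971/28711 + √643 ≈ 4423.5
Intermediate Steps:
x(J) = √(67 + J²)
z = 90126/28711 (z = 3*(-30042/(-28711)) = 3*(-30042*(-1/28711)) = 3*(30042/28711) = 90126/28711 ≈ 3.1391)
(x(-4*(7 - 1)) + z) + 4395 = (√(67 + (-4*(7 - 1))²) + 90126/28711) + 4395 = (√(67 + (-4*6)²) + 90126/28711) + 4395 = (√(67 + (-24)²) + 90126/28711) + 4395 = (√(67 + 576) + 90126/28711) + 4395 = (√643 + 90126/28711) + 4395 = (90126/28711 + √643) + 4395 = 126274971/28711 + √643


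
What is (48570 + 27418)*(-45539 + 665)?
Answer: -3409885512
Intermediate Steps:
(48570 + 27418)*(-45539 + 665) = 75988*(-44874) = -3409885512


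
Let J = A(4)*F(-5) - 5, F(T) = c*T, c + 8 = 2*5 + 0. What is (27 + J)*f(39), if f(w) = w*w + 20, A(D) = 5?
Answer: -43148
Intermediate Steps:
c = 2 (c = -8 + (2*5 + 0) = -8 + (10 + 0) = -8 + 10 = 2)
F(T) = 2*T
f(w) = 20 + w**2 (f(w) = w**2 + 20 = 20 + w**2)
J = -55 (J = 5*(2*(-5)) - 5 = 5*(-10) - 5 = -50 - 5 = -55)
(27 + J)*f(39) = (27 - 55)*(20 + 39**2) = -28*(20 + 1521) = -28*1541 = -43148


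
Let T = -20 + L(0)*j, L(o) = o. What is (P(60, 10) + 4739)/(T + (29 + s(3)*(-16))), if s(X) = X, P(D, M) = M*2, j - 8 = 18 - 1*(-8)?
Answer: -4759/39 ≈ -122.03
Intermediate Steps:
j = 34 (j = 8 + (18 - 1*(-8)) = 8 + (18 + 8) = 8 + 26 = 34)
P(D, M) = 2*M
T = -20 (T = -20 + 0*34 = -20 + 0 = -20)
(P(60, 10) + 4739)/(T + (29 + s(3)*(-16))) = (2*10 + 4739)/(-20 + (29 + 3*(-16))) = (20 + 4739)/(-20 + (29 - 48)) = 4759/(-20 - 19) = 4759/(-39) = 4759*(-1/39) = -4759/39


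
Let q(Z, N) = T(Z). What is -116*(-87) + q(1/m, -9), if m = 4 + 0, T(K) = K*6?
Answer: 20187/2 ≈ 10094.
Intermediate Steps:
T(K) = 6*K
m = 4
q(Z, N) = 6*Z
-116*(-87) + q(1/m, -9) = -116*(-87) + 6/4 = 10092 + 6*(¼) = 10092 + 3/2 = 20187/2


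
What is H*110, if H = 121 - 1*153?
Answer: -3520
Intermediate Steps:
H = -32 (H = 121 - 153 = -32)
H*110 = -32*110 = -3520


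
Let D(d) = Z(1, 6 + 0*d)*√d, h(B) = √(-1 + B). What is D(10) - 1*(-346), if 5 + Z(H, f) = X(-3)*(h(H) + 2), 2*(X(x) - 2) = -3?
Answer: 346 - 4*√10 ≈ 333.35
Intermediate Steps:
X(x) = ½ (X(x) = 2 + (½)*(-3) = 2 - 3/2 = ½)
Z(H, f) = -4 + √(-1 + H)/2 (Z(H, f) = -5 + (√(-1 + H) + 2)/2 = -5 + (2 + √(-1 + H))/2 = -5 + (1 + √(-1 + H)/2) = -4 + √(-1 + H)/2)
D(d) = -4*√d (D(d) = (-4 + √(-1 + 1)/2)*√d = (-4 + √0/2)*√d = (-4 + (½)*0)*√d = (-4 + 0)*√d = -4*√d)
D(10) - 1*(-346) = -4*√10 - 1*(-346) = -4*√10 + 346 = 346 - 4*√10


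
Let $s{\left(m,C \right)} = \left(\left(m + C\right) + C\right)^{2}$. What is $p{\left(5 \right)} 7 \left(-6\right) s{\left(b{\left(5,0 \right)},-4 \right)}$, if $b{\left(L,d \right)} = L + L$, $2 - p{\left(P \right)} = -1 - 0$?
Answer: $-504$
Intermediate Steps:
$p{\left(P \right)} = 3$ ($p{\left(P \right)} = 2 - \left(-1 - 0\right) = 2 - \left(-1 + 0\right) = 2 - -1 = 2 + 1 = 3$)
$b{\left(L,d \right)} = 2 L$
$s{\left(m,C \right)} = \left(m + 2 C\right)^{2}$ ($s{\left(m,C \right)} = \left(\left(C + m\right) + C\right)^{2} = \left(m + 2 C\right)^{2}$)
$p{\left(5 \right)} 7 \left(-6\right) s{\left(b{\left(5,0 \right)},-4 \right)} = 3 \cdot 7 \left(-6\right) \left(2 \cdot 5 + 2 \left(-4\right)\right)^{2} = 3 \left(-42\right) \left(10 - 8\right)^{2} = - 126 \cdot 2^{2} = \left(-126\right) 4 = -504$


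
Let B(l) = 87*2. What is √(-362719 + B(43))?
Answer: I*√362545 ≈ 602.12*I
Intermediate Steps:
B(l) = 174
√(-362719 + B(43)) = √(-362719 + 174) = √(-362545) = I*√362545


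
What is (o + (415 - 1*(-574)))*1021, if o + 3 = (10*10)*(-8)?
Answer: 189906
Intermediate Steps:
o = -803 (o = -3 + (10*10)*(-8) = -3 + 100*(-8) = -3 - 800 = -803)
(o + (415 - 1*(-574)))*1021 = (-803 + (415 - 1*(-574)))*1021 = (-803 + (415 + 574))*1021 = (-803 + 989)*1021 = 186*1021 = 189906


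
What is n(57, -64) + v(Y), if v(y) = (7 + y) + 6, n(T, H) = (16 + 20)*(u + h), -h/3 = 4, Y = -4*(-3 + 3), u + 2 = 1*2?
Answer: -419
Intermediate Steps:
u = 0 (u = -2 + 1*2 = -2 + 2 = 0)
Y = 0 (Y = -4*0 = 0)
h = -12 (h = -3*4 = -12)
n(T, H) = -432 (n(T, H) = (16 + 20)*(0 - 12) = 36*(-12) = -432)
v(y) = 13 + y
n(57, -64) + v(Y) = -432 + (13 + 0) = -432 + 13 = -419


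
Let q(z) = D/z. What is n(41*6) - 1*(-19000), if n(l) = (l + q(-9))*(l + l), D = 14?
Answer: 417800/3 ≈ 1.3927e+5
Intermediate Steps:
q(z) = 14/z
n(l) = 2*l*(-14/9 + l) (n(l) = (l + 14/(-9))*(l + l) = (l + 14*(-⅑))*(2*l) = (l - 14/9)*(2*l) = (-14/9 + l)*(2*l) = 2*l*(-14/9 + l))
n(41*6) - 1*(-19000) = 2*(41*6)*(-14 + 9*(41*6))/9 - 1*(-19000) = (2/9)*246*(-14 + 9*246) + 19000 = (2/9)*246*(-14 + 2214) + 19000 = (2/9)*246*2200 + 19000 = 360800/3 + 19000 = 417800/3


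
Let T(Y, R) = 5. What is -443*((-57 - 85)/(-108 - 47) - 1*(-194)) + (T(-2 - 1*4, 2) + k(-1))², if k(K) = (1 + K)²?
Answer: -13380041/155 ≈ -86323.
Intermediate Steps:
-443*((-57 - 85)/(-108 - 47) - 1*(-194)) + (T(-2 - 1*4, 2) + k(-1))² = -443*((-57 - 85)/(-108 - 47) - 1*(-194)) + (5 + (1 - 1)²)² = -443*(-142/(-155) + 194) + (5 + 0²)² = -443*(-142*(-1/155) + 194) + (5 + 0)² = -443*(142/155 + 194) + 5² = -443*30212/155 + 25 = -13383916/155 + 25 = -13380041/155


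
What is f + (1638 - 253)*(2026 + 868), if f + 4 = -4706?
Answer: 4003480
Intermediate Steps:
f = -4710 (f = -4 - 4706 = -4710)
f + (1638 - 253)*(2026 + 868) = -4710 + (1638 - 253)*(2026 + 868) = -4710 + 1385*2894 = -4710 + 4008190 = 4003480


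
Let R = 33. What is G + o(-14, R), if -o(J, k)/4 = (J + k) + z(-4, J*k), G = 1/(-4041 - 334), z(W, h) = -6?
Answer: -227501/4375 ≈ -52.000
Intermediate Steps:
G = -1/4375 (G = 1/(-4375) = -1/4375 ≈ -0.00022857)
o(J, k) = 24 - 4*J - 4*k (o(J, k) = -4*((J + k) - 6) = -4*(-6 + J + k) = 24 - 4*J - 4*k)
G + o(-14, R) = -1/4375 + (24 - 4*(-14) - 4*33) = -1/4375 + (24 + 56 - 132) = -1/4375 - 52 = -227501/4375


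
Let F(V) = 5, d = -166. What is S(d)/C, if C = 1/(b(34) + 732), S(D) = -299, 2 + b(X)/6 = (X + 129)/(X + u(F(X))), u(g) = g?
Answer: -222778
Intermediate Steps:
b(X) = -12 + 6*(129 + X)/(5 + X) (b(X) = -12 + 6*((X + 129)/(X + 5)) = -12 + 6*((129 + X)/(5 + X)) = -12 + 6*(129 + X)/(5 + X))
C = 13/9686 (C = 1/(6*(119 - 1*34)/(5 + 34) + 732) = 1/(6*(119 - 34)/39 + 732) = 1/(6*(1/39)*85 + 732) = 1/(170/13 + 732) = 1/(9686/13) = 13/9686 ≈ 0.0013421)
S(d)/C = -299/13/9686 = -299*9686/13 = -222778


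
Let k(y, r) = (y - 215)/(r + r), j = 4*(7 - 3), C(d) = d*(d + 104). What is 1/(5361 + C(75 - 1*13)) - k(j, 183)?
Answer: 3115313/5728998 ≈ 0.54378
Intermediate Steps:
C(d) = d*(104 + d)
j = 16 (j = 4*4 = 16)
k(y, r) = (-215 + y)/(2*r) (k(y, r) = (-215 + y)/((2*r)) = (-215 + y)*(1/(2*r)) = (-215 + y)/(2*r))
1/(5361 + C(75 - 1*13)) - k(j, 183) = 1/(5361 + (75 - 1*13)*(104 + (75 - 1*13))) - (-215 + 16)/(2*183) = 1/(5361 + (75 - 13)*(104 + (75 - 13))) - (-199)/(2*183) = 1/(5361 + 62*(104 + 62)) - 1*(-199/366) = 1/(5361 + 62*166) + 199/366 = 1/(5361 + 10292) + 199/366 = 1/15653 + 199/366 = 3115313/5728998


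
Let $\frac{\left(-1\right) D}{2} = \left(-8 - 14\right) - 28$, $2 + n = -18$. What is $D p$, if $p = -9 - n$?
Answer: $1100$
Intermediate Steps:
$n = -20$ ($n = -2 - 18 = -20$)
$D = 100$ ($D = - 2 \left(\left(-8 - 14\right) - 28\right) = - 2 \left(-22 - 28\right) = \left(-2\right) \left(-50\right) = 100$)
$p = 11$ ($p = -9 - -20 = -9 + 20 = 11$)
$D p = 100 \cdot 11 = 1100$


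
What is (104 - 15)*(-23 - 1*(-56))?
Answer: 2937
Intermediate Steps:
(104 - 15)*(-23 - 1*(-56)) = 89*(-23 + 56) = 89*33 = 2937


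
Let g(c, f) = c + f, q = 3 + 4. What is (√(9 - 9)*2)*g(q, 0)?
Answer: 0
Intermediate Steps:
q = 7
(√(9 - 9)*2)*g(q, 0) = (√(9 - 9)*2)*(7 + 0) = (√0*2)*7 = (0*2)*7 = 0*7 = 0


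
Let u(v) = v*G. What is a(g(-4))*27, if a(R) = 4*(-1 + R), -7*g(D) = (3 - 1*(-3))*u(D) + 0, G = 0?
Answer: -108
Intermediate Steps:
u(v) = 0 (u(v) = v*0 = 0)
g(D) = 0 (g(D) = -((3 - 1*(-3))*0 + 0)/7 = -((3 + 3)*0 + 0)/7 = -(6*0 + 0)/7 = -(0 + 0)/7 = -1/7*0 = 0)
a(R) = -4 + 4*R
a(g(-4))*27 = (-4 + 4*0)*27 = (-4 + 0)*27 = -4*27 = -108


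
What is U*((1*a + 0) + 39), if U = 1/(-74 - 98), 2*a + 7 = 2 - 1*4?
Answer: -69/344 ≈ -0.20058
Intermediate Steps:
a = -9/2 (a = -7/2 + (2 - 1*4)/2 = -7/2 + (2 - 4)/2 = -7/2 + (½)*(-2) = -7/2 - 1 = -9/2 ≈ -4.5000)
U = -1/172 (U = 1/(-172) = -1/172 ≈ -0.0058140)
U*((1*a + 0) + 39) = -((1*(-9/2) + 0) + 39)/172 = -((-9/2 + 0) + 39)/172 = -(-9/2 + 39)/172 = -1/172*69/2 = -69/344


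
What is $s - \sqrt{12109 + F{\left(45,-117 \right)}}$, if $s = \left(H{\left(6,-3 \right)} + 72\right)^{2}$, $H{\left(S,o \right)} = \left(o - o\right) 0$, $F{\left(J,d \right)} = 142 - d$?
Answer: $5184 - 4 \sqrt{773} \approx 5072.8$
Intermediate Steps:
$H{\left(S,o \right)} = 0$ ($H{\left(S,o \right)} = 0 \cdot 0 = 0$)
$s = 5184$ ($s = \left(0 + 72\right)^{2} = 72^{2} = 5184$)
$s - \sqrt{12109 + F{\left(45,-117 \right)}} = 5184 - \sqrt{12109 + \left(142 - -117\right)} = 5184 - \sqrt{12109 + \left(142 + 117\right)} = 5184 - \sqrt{12109 + 259} = 5184 - \sqrt{12368} = 5184 - 4 \sqrt{773}$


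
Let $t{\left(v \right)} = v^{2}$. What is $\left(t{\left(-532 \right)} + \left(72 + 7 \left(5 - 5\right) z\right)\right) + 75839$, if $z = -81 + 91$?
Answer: $358935$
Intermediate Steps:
$z = 10$
$\left(t{\left(-532 \right)} + \left(72 + 7 \left(5 - 5\right) z\right)\right) + 75839 = \left(\left(-532\right)^{2} + \left(72 + 7 \left(5 - 5\right) 10\right)\right) + 75839 = \left(283024 + \left(72 + 7 \cdot 0 \cdot 10\right)\right) + 75839 = \left(283024 + \left(72 + 0 \cdot 10\right)\right) + 75839 = \left(283024 + \left(72 + 0\right)\right) + 75839 = \left(283024 + 72\right) + 75839 = 283096 + 75839 = 358935$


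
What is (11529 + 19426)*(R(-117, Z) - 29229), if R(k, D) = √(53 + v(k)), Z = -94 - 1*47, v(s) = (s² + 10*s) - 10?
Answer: -904783695 + 30955*√12562 ≈ -9.0131e+8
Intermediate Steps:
v(s) = -10 + s² + 10*s
Z = -141 (Z = -94 - 47 = -141)
R(k, D) = √(43 + k² + 10*k) (R(k, D) = √(53 + (-10 + k² + 10*k)) = √(43 + k² + 10*k))
(11529 + 19426)*(R(-117, Z) - 29229) = (11529 + 19426)*(√(43 + (-117)² + 10*(-117)) - 29229) = 30955*(√(43 + 13689 - 1170) - 29229) = 30955*(√12562 - 29229) = 30955*(-29229 + √12562) = -904783695 + 30955*√12562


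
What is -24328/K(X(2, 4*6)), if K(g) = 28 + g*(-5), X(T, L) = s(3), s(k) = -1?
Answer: -24328/33 ≈ -737.21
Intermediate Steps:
X(T, L) = -1
K(g) = 28 - 5*g
-24328/K(X(2, 4*6)) = -24328/(28 - 5*(-1)) = -24328/(28 + 5) = -24328/33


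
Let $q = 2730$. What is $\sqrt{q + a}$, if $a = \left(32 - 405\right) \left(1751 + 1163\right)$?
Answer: $4 i \sqrt{67762} \approx 1041.2 i$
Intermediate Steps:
$a = -1086922$ ($a = \left(-373\right) 2914 = -1086922$)
$\sqrt{q + a} = \sqrt{2730 - 1086922} = \sqrt{-1084192} = 4 i \sqrt{67762}$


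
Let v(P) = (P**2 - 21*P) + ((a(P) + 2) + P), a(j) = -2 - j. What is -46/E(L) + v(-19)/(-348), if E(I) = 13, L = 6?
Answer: -6472/1131 ≈ -5.7224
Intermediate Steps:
v(P) = P**2 - 21*P (v(P) = (P**2 - 21*P) + (((-2 - P) + 2) + P) = (P**2 - 21*P) + (-P + P) = (P**2 - 21*P) + 0 = P**2 - 21*P)
-46/E(L) + v(-19)/(-348) = -46/13 - 19*(-21 - 19)/(-348) = -46*1/13 - 19*(-40)*(-1/348) = -46/13 + 760*(-1/348) = -46/13 - 190/87 = -6472/1131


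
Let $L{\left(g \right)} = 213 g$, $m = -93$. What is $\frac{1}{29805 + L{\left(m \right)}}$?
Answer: $\frac{1}{9996} \approx 0.00010004$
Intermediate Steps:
$\frac{1}{29805 + L{\left(m \right)}} = \frac{1}{29805 + 213 \left(-93\right)} = \frac{1}{29805 - 19809} = \frac{1}{9996}$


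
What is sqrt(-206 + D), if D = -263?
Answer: I*sqrt(469) ≈ 21.656*I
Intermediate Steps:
sqrt(-206 + D) = sqrt(-206 - 263) = sqrt(-469) = I*sqrt(469)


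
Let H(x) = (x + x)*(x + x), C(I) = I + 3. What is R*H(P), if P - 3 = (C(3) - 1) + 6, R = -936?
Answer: -733824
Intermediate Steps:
C(I) = 3 + I
P = 14 (P = 3 + (((3 + 3) - 1) + 6) = 3 + ((6 - 1) + 6) = 3 + (5 + 6) = 3 + 11 = 14)
H(x) = 4*x² (H(x) = (2*x)*(2*x) = 4*x²)
R*H(P) = -3744*14² = -3744*196 = -936*784 = -733824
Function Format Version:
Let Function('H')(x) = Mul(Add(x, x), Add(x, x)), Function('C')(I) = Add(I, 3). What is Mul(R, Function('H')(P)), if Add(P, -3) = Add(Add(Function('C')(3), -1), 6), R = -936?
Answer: -733824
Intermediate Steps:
Function('C')(I) = Add(3, I)
P = 14 (P = Add(3, Add(Add(Add(3, 3), -1), 6)) = Add(3, Add(Add(6, -1), 6)) = Add(3, Add(5, 6)) = Add(3, 11) = 14)
Function('H')(x) = Mul(4, Pow(x, 2)) (Function('H')(x) = Mul(Mul(2, x), Mul(2, x)) = Mul(4, Pow(x, 2)))
Mul(R, Function('H')(P)) = Mul(-936, Mul(4, Pow(14, 2))) = Mul(-936, Mul(4, 196)) = Mul(-936, 784) = -733824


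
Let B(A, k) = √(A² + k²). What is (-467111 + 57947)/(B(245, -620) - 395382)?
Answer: 161776080648/156326481499 + 2045820*√17777/156326481499 ≈ 1.0366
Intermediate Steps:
(-467111 + 57947)/(B(245, -620) - 395382) = (-467111 + 57947)/(√(245² + (-620)²) - 395382) = -409164/(√(60025 + 384400) - 395382) = -409164/(√444425 - 395382) = -409164/(5*√17777 - 395382) = -409164/(-395382 + 5*√17777)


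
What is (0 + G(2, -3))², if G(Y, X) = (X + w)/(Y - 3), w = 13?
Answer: 100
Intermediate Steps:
G(Y, X) = (13 + X)/(-3 + Y) (G(Y, X) = (X + 13)/(Y - 3) = (13 + X)/(-3 + Y))
(0 + G(2, -3))² = (0 + (13 - 3)/(-3 + 2))² = (0 + 10/(-1))² = (0 - 1*10)² = (0 - 10)² = (-10)² = 100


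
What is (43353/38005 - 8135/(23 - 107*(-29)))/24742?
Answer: -173649197/2939439413460 ≈ -5.9076e-5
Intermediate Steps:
(43353/38005 - 8135/(23 - 107*(-29)))/24742 = (43353*(1/38005) - 8135/(23 + 3103))*(1/24742) = (43353/38005 - 8135/3126)*(1/24742) = -173649197/118803630*1/24742 = -173649197/2939439413460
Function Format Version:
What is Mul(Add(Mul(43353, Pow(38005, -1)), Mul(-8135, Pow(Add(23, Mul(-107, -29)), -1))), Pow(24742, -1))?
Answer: Rational(-173649197, 2939439413460) ≈ -5.9076e-5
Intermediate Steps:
Mul(Add(Mul(43353, Pow(38005, -1)), Mul(-8135, Pow(Add(23, Mul(-107, -29)), -1))), Pow(24742, -1)) = Mul(Add(Mul(43353, Rational(1, 38005)), Mul(-8135, Pow(Add(23, 3103), -1))), Rational(1, 24742)) = Mul(Add(Rational(43353, 38005), Mul(-8135, Pow(3126, -1))), Rational(1, 24742)) = Mul(Add(Rational(43353, 38005), Mul(-8135, Rational(1, 3126))), Rational(1, 24742)) = Mul(Add(Rational(43353, 38005), Rational(-8135, 3126)), Rational(1, 24742)) = Mul(Rational(-173649197, 118803630), Rational(1, 24742)) = Rational(-173649197, 2939439413460)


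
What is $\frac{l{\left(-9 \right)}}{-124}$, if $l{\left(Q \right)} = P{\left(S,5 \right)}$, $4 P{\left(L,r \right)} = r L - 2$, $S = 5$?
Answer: $- \frac{23}{496} \approx -0.046371$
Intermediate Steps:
$P{\left(L,r \right)} = - \frac{1}{2} + \frac{L r}{4}$ ($P{\left(L,r \right)} = \frac{r L - 2}{4} = \frac{L r - 2}{4} = \frac{-2 + L r}{4} = - \frac{1}{2} + \frac{L r}{4}$)
$l{\left(Q \right)} = \frac{23}{4}$ ($l{\left(Q \right)} = - \frac{1}{2} + \frac{1}{4} \cdot 5 \cdot 5 = - \frac{1}{2} + \frac{25}{4} = \frac{23}{4}$)
$\frac{l{\left(-9 \right)}}{-124} = \frac{23}{4 \left(-124\right)} = \frac{23}{4} \left(- \frac{1}{124}\right) = - \frac{23}{496}$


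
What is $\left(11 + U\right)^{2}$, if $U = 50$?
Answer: $3721$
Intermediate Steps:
$\left(11 + U\right)^{2} = \left(11 + 50\right)^{2} = 61^{2} = 3721$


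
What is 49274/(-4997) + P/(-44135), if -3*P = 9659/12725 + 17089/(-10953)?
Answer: -909312895234894756/92215646167861125 ≈ -9.8607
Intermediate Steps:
P = 111662498/418130775 (P = -(9659/12725 + 17089/(-10953))/3 = -(9659*(1/12725) + 17089*(-1/10953))/3 = -(9659/12725 - 17089/10953)/3 = -⅓*(-111662498/139376925) = 111662498/418130775 ≈ 0.26705)
49274/(-4997) + P/(-44135) = 49274/(-4997) + (111662498/418130775)/(-44135) = 49274*(-1/4997) + (111662498/418130775)*(-1/44135) = -49274/4997 - 111662498/18454201754625 = -909312895234894756/92215646167861125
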